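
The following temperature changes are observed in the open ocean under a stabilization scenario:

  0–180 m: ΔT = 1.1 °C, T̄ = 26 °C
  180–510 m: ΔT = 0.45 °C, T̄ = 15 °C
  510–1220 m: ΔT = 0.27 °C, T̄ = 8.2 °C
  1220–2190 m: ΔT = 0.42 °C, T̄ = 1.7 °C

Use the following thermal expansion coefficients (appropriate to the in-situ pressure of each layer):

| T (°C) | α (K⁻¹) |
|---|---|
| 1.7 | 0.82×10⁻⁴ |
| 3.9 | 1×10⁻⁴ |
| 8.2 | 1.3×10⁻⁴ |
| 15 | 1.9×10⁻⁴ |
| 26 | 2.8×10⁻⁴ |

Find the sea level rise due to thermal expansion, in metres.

Layer 1 at 26 °C → α = 2.8×10⁻⁴ K⁻¹
Layer 2 at 15 °C → α = 1.9×10⁻⁴ K⁻¹
Layer 3 at 8.2 °C → α = 1.3×10⁻⁴ K⁻¹
Layer 4 at 1.7 °C → α = 0.82×10⁻⁴ K⁻¹
180 × 2.8×10⁻⁴ × 1.1 = 0.05544 m
330 × 1.9×10⁻⁴ × 0.45 = 0.028215 m
510–1220 m: 710 × 0.27 × 1.3×10⁻⁴ = 0.024921 m
1220–2190 m: 0.42 × 970 × 0.82×10⁻⁴ = 0.0334068 m
Δh = 0.05544 + 0.028215 + 0.024921 + 0.0334068 = 0.1419828 m ≈ 0.142 m

about 0.142 m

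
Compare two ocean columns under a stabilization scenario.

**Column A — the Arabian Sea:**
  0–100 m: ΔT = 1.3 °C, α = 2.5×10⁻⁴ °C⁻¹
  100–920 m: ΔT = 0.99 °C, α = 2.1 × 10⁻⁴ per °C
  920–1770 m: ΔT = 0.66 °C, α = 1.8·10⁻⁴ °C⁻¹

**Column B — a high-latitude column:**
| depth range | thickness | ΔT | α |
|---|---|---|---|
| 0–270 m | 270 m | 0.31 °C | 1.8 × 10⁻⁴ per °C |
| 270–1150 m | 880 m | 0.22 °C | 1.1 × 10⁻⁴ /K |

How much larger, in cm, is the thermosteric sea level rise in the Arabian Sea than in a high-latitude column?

A 0–100 m: 1.3 × 2.5×10⁻⁴ × 100 = 0.03250 m
A Layer 2: 2.1×10⁻⁴ × 0.99 × 820 = 0.170478 m
A 920–1770 m: 0.66 × 1.8×10⁻⁴ × 850 = 0.10098 m
A total: 0.303958 m
B 0.31 × 1.8×10⁻⁴ × 270 = 0.015066 m
B 270–1150 m: 0.22 × 880 × 1.1×10⁻⁴ = 0.021296 m
B total: 0.036362 m
Difference: 0.303958 − 0.036362 = 0.267596 m

26.8 cm larger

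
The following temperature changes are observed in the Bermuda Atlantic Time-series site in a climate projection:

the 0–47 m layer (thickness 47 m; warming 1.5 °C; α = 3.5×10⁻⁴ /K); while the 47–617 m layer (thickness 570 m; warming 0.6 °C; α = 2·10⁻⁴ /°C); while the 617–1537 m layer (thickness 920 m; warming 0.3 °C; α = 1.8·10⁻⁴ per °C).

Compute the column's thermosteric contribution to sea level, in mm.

about 143 mm

0–47 m: 1.5 × 3.5×10⁻⁴ × 47 = 0.024675 m
0.6 × 2×10⁻⁴ × 570 = 0.06840 m
1.8×10⁻⁴ × 920 × 0.3 = 0.04968 m
Δh = 0.024675 + 0.06840 + 0.04968 = 0.142755 m ≈ 143 mm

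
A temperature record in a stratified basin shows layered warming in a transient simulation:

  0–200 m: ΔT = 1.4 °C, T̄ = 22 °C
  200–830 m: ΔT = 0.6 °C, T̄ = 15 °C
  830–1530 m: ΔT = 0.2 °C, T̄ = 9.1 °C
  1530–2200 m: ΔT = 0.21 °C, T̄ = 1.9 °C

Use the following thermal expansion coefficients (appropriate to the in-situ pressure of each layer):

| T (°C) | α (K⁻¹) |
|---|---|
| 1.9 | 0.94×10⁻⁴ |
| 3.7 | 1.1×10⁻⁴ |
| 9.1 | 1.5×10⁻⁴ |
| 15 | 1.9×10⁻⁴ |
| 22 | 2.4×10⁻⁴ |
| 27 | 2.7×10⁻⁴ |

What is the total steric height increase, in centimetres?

about 17 cm

Layer 1 at 22 °C → α = 2.4×10⁻⁴ K⁻¹
Layer 2 at 15 °C → α = 1.9×10⁻⁴ K⁻¹
Layer 3 at 9.1 °C → α = 1.5×10⁻⁴ K⁻¹
Layer 4 at 1.9 °C → α = 0.94×10⁻⁴ K⁻¹
200 × 2.4×10⁻⁴ × 1.4 = 0.06720 m
Layer 2: 1.9×10⁻⁴ × 0.6 × 630 = 0.07182 m
0.2 × 700 × 1.5×10⁻⁴ = 0.02100 m
1530–2200 m: 670 × 0.94×10⁻⁴ × 0.21 = 0.0132258 m
Δh = 0.06720 + 0.07182 + 0.02100 + 0.0132258 = 0.1732458 m ≈ 17 cm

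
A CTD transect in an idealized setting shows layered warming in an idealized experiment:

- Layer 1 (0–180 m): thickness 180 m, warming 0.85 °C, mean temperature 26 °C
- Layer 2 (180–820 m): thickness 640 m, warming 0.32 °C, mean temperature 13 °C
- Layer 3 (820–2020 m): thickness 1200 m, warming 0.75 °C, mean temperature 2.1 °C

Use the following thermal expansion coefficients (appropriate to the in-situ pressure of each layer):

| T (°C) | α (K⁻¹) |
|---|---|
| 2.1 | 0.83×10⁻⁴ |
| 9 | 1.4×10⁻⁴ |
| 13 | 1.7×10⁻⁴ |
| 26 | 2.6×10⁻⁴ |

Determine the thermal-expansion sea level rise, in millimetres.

149 mm

Layer 1 at 26 °C → α = 2.6×10⁻⁴ K⁻¹
Layer 2 at 13 °C → α = 1.7×10⁻⁴ K⁻¹
Layer 3 at 2.1 °C → α = 0.83×10⁻⁴ K⁻¹
Layer 1: 180 × 0.85 × 2.6×10⁻⁴ = 0.03978 m
Layer 2: 1.7×10⁻⁴ × 0.32 × 640 = 0.034816 m
0.83×10⁻⁴ × 0.75 × 1200 = 0.07470 m
Δh = 0.03978 + 0.034816 + 0.07470 = 0.149296 m ≈ 149 mm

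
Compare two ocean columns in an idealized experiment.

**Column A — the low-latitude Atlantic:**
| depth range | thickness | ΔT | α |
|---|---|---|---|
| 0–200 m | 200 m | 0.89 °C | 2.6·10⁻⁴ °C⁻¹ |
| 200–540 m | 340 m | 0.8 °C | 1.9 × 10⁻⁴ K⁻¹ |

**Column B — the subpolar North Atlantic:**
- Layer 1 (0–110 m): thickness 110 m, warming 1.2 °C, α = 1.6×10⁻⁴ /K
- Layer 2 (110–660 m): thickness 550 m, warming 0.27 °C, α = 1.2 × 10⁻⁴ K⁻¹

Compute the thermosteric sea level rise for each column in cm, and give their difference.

A 200 × 2.6×10⁻⁴ × 0.89 = 0.04628 m
A 0.8 × 1.9×10⁻⁴ × 340 = 0.05168 m
A total: 0.09796 m
B 110 × 1.6×10⁻⁴ × 1.2 = 0.02112 m
B Layer 2: 550 × 0.27 × 1.2×10⁻⁴ = 0.01782 m
B total: 0.03894 m
Difference: 0.09796 − 0.03894 = 0.05902 m

A: 9.8 cm; B: 3.9 cm; difference 5.9 cm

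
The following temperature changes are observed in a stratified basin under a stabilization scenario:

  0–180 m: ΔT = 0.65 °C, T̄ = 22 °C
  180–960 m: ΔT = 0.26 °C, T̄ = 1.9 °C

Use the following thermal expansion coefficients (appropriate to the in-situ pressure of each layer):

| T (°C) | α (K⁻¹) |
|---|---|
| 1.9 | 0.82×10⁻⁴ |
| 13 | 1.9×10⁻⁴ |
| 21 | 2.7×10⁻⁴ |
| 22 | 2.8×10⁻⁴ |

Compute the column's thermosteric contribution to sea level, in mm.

49.4 mm of thermosteric rise

Layer 1 at 22 °C → α = 2.8×10⁻⁴ K⁻¹
Layer 2 at 1.9 °C → α = 0.82×10⁻⁴ K⁻¹
0–180 m: 0.65 × 180 × 2.8×10⁻⁴ = 0.03276 m
Layer 2: 0.82×10⁻⁴ × 0.26 × 780 = 0.0166296 m
Δh = 0.03276 + 0.0166296 = 0.0493896 m ≈ 49.4 mm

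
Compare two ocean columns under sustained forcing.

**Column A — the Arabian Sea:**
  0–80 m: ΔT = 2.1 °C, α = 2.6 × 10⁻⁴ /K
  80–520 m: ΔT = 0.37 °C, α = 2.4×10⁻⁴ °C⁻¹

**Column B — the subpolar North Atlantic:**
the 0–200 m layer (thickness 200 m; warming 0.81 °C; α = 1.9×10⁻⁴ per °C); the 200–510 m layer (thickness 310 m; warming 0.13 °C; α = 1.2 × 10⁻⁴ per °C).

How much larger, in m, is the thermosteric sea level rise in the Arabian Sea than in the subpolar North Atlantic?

A Layer 1: 80 × 2.1 × 2.6×10⁻⁴ = 0.04368 m
A Layer 2: 2.4×10⁻⁴ × 440 × 0.37 = 0.039072 m
A total: 0.082752 m
B 0–200 m: 0.81 × 200 × 1.9×10⁻⁴ = 0.03078 m
B 200–510 m: 0.13 × 1.2×10⁻⁴ × 310 = 0.004836 m
B total: 0.035616 m
Difference: 0.082752 − 0.035616 = 0.047136 m

0.0471 m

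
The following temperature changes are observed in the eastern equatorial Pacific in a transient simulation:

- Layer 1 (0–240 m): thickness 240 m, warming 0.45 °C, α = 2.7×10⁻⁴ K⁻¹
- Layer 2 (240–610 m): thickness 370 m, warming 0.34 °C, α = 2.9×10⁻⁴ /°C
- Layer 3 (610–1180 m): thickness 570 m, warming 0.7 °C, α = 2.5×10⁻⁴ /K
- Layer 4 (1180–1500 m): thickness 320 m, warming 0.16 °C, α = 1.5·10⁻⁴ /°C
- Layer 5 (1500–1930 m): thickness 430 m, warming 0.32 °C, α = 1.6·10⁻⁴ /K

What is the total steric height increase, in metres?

240 × 2.7×10⁻⁴ × 0.45 = 0.02916 m
Layer 2: 0.34 × 370 × 2.9×10⁻⁴ = 0.036482 m
610–1180 m: 570 × 2.5×10⁻⁴ × 0.7 = 0.09975 m
0.16 × 320 × 1.5×10⁻⁴ = 0.00768 m
1500–1930 m: 1.6×10⁻⁴ × 0.32 × 430 = 0.022016 m
Δh = 0.02916 + 0.036482 + 0.09975 + 0.00768 + 0.022016 = 0.195088 m ≈ 0.195 m

about 0.195 m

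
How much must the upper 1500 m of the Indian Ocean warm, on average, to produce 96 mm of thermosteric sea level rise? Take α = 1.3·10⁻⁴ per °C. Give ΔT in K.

ΔT = Δh/(αH) = 0.096 / (1.3×10⁻⁴ × 1500) ≈ 0.4923 K

about 0.492 K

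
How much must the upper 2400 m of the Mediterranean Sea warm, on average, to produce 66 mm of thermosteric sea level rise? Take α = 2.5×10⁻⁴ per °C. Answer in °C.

ΔT = Δh/(αH) = 0.066 / (2.5×10⁻⁴ × 2400) = 0.1100 °C

0.110 °C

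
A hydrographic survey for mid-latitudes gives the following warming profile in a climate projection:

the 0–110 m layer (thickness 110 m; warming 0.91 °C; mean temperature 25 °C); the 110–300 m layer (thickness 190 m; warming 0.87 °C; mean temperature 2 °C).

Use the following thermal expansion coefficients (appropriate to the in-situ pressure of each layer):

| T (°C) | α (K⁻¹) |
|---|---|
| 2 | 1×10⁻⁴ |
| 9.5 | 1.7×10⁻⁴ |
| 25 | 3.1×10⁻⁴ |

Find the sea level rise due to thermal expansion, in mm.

Layer 1 at 25 °C → α = 3.1×10⁻⁴ K⁻¹
Layer 2 at 2 °C → α = 1×10⁻⁴ K⁻¹
0–110 m: 3.1×10⁻⁴ × 0.91 × 110 = 0.031031 m
110–300 m: 0.87 × 1×10⁻⁴ × 190 = 0.01653 m
Δh = 0.031031 + 0.01653 = 0.047561 m

Δh = 47.6 mm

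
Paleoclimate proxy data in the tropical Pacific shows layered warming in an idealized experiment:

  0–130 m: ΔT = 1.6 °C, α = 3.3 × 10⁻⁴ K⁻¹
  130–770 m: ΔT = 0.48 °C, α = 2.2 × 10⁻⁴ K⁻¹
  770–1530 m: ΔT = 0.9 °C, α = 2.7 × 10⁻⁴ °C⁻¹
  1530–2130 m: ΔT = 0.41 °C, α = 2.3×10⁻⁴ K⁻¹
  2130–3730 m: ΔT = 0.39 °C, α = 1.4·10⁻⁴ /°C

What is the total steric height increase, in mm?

1.6 × 3.3×10⁻⁴ × 130 = 0.06864 m
130–770 m: 640 × 0.48 × 2.2×10⁻⁴ = 0.067584 m
770–1530 m: 760 × 0.9 × 2.7×10⁻⁴ = 0.18468 m
2.3×10⁻⁴ × 600 × 0.41 = 0.05658 m
Layer 5: 1.4×10⁻⁴ × 0.39 × 1600 = 0.08736 m
Δh = 0.06864 + 0.067584 + 0.18468 + 0.05658 + 0.08736 = 0.464844 m ≈ 465 mm

465 mm of thermosteric rise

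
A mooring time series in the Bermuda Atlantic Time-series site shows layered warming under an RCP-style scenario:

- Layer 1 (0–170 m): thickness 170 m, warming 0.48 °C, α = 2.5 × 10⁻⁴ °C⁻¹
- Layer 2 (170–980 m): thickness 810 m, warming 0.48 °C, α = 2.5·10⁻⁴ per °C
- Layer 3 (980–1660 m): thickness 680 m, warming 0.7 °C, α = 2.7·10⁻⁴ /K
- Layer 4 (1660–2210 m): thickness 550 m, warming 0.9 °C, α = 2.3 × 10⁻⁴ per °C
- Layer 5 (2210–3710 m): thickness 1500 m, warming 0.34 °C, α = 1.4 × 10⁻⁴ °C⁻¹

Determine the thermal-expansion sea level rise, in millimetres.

Δh = 430 mm

0–170 m: 170 × 0.48 × 2.5×10⁻⁴ = 0.02040 m
Layer 2: 810 × 2.5×10⁻⁴ × 0.48 = 0.09720 m
980–1660 m: 680 × 0.7 × 2.7×10⁻⁴ = 0.12852 m
1660–2210 m: 2.3×10⁻⁴ × 550 × 0.9 = 0.11385 m
2210–3710 m: 1.4×10⁻⁴ × 0.34 × 1500 = 0.07140 m
Δh = 0.02040 + 0.09720 + 0.12852 + 0.11385 + 0.07140 = 0.43137 m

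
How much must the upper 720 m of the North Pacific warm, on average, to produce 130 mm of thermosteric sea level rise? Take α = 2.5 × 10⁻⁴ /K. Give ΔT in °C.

0.722 °C

ΔT = Δh/(αH) = 0.13 / (2.5×10⁻⁴ × 720) ≈ 0.7222 °C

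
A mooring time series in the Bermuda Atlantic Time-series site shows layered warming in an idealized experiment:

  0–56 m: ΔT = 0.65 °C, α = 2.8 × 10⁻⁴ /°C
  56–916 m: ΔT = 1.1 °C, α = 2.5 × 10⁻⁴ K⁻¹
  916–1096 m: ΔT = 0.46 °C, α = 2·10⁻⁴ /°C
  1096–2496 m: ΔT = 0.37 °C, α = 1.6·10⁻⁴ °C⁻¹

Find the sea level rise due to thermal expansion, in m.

Δh ≈ 0.346 m

Layer 1: 56 × 2.8×10⁻⁴ × 0.65 = 0.010192 m
1.1 × 2.5×10⁻⁴ × 860 = 0.23650 m
916–1096 m: 2×10⁻⁴ × 180 × 0.46 = 0.01656 m
Layer 4: 0.37 × 1400 × 1.6×10⁻⁴ = 0.08288 m
Δh = 0.010192 + 0.23650 + 0.01656 + 0.08288 = 0.346132 m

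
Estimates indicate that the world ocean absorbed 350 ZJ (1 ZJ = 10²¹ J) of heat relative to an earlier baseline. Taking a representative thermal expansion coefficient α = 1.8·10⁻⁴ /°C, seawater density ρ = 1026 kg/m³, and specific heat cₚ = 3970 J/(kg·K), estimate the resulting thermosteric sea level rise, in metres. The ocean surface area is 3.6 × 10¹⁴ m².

Per unit area: Q = 350×10²¹ / (3.6×10¹⁴) ≈ 9.722×10⁸ J/m²
Δh = αQ/(ρcₚ) = 1.8×10⁻⁴ × 9.722×10⁸ / (1026 × 3970) ≈ 0.042963 m

about 0.043 m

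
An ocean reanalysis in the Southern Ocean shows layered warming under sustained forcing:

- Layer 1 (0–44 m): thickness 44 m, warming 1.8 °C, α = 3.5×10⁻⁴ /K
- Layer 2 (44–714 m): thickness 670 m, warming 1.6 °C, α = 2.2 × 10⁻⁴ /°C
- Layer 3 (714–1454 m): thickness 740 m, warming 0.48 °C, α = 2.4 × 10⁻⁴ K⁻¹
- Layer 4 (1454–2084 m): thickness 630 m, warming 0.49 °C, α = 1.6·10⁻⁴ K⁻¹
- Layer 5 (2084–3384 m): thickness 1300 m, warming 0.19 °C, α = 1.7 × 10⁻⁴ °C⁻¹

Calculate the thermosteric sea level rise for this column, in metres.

3.5×10⁻⁴ × 1.8 × 44 = 0.02772 m
44–714 m: 2.2×10⁻⁴ × 670 × 1.6 = 0.23584 m
Layer 3: 740 × 0.48 × 2.4×10⁻⁴ = 0.085248 m
630 × 0.49 × 1.6×10⁻⁴ = 0.049392 m
1300 × 0.19 × 1.7×10⁻⁴ = 0.04199 m
Δh = 0.02772 + 0.23584 + 0.085248 + 0.049392 + 0.04199 = 0.44019 m

Δh ≈ 0.44 m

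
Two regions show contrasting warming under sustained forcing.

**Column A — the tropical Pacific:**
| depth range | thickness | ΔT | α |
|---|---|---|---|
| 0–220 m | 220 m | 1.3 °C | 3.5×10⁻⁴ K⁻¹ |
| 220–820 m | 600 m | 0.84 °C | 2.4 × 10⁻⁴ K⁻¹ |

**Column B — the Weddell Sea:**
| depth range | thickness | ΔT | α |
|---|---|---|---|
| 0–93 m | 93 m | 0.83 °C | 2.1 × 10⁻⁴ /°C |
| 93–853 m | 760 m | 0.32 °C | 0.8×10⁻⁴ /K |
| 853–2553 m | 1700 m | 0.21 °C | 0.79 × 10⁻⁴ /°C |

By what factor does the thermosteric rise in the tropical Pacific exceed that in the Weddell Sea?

3.5

A 220 × 1.3 × 3.5×10⁻⁴ = 0.10010 m
A Layer 2: 600 × 0.84 × 2.4×10⁻⁴ = 0.12096 m
A total: 0.22106 m
B 0.83 × 2.1×10⁻⁴ × 93 = 0.0162099 m
B Layer 2: 0.8×10⁻⁴ × 0.32 × 760 = 0.019456 m
B 0.79×10⁻⁴ × 1700 × 0.21 = 0.028203 m
B total: 0.0638689 m
Ratio: 0.22106 / 0.0638689 ≈ 3.461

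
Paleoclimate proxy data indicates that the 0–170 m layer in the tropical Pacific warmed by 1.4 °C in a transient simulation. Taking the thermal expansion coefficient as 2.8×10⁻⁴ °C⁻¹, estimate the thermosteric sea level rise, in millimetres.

Δh = αΔT·H = 2.8×10⁻⁴ × 1.4 × 170 = 0.06664 m

66.6 mm of thermosteric rise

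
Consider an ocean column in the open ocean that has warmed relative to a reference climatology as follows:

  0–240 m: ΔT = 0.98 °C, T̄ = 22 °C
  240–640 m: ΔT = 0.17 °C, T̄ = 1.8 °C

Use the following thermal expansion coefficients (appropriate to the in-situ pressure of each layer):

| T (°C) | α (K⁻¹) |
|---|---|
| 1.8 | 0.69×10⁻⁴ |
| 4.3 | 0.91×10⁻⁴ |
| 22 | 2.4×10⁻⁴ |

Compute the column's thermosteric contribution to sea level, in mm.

Δh = 61.1 mm

Layer 1 at 22 °C → α = 2.4×10⁻⁴ K⁻¹
Layer 2 at 1.8 °C → α = 0.69×10⁻⁴ K⁻¹
0–240 m: 240 × 0.98 × 2.4×10⁻⁴ = 0.056448 m
240–640 m: 400 × 0.69×10⁻⁴ × 0.17 = 0.004692 m
Δh = 0.056448 + 0.004692 = 0.06114 m ≈ 61.1 mm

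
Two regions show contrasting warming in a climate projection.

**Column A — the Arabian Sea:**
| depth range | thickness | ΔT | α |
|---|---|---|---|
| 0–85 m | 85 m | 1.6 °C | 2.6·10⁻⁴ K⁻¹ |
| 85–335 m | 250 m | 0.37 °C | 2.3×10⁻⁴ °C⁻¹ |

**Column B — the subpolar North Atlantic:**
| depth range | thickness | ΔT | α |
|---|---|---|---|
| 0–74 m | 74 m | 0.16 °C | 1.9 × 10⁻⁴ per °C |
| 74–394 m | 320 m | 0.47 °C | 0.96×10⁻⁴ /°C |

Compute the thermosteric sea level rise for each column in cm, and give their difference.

A 0–85 m: 2.6×10⁻⁴ × 85 × 1.6 = 0.03536 m
A 0.37 × 250 × 2.3×10⁻⁴ = 0.021275 m
A total: 0.056635 m
B 74 × 0.16 × 1.9×10⁻⁴ = 0.0022496 m
B Layer 2: 320 × 0.47 × 0.96×10⁻⁴ = 0.0144384 m
B total: 0.016688 m
Difference: 0.056635 − 0.016688 = 0.039947 m

A: 5.66 cm; B: 1.67 cm; difference 3.99 cm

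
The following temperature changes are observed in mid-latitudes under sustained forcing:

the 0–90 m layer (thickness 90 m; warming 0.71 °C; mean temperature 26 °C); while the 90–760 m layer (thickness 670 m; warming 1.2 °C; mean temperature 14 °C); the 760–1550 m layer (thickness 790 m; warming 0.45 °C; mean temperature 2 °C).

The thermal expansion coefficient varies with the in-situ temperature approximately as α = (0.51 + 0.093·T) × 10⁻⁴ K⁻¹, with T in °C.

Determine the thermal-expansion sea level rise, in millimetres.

Layer 1: α = (0.51 + 0.093×26)×10⁻⁴ = 2.928×10⁻⁴ K⁻¹
Layer 2: α = (0.51 + 0.093×14)×10⁻⁴ = 1.812×10⁻⁴ K⁻¹
Layer 3: α = (0.51 + 0.093×2)×10⁻⁴ = 0.696×10⁻⁴ K⁻¹
Layer 1: 90 × 2.928×10⁻⁴ × 0.71 = 0.01870992 m
Layer 2: 670 × 1.2 × 1.812×10⁻⁴ = 0.1456848 m
0.696×10⁻⁴ × 790 × 0.45 = 0.0247428 m
Δh = 0.01870992 + 0.1456848 + 0.0247428 = 0.18913752 m

about 189 mm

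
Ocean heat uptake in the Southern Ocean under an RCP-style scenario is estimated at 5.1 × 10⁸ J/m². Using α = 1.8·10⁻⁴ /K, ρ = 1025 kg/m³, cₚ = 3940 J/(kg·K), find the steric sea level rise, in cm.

Δh = αQ/(ρcₚ) = 1.8×10⁻⁴ × 5.1×10⁸ / (1025 × 3940) ≈ 0.022731 m

about 2.3 cm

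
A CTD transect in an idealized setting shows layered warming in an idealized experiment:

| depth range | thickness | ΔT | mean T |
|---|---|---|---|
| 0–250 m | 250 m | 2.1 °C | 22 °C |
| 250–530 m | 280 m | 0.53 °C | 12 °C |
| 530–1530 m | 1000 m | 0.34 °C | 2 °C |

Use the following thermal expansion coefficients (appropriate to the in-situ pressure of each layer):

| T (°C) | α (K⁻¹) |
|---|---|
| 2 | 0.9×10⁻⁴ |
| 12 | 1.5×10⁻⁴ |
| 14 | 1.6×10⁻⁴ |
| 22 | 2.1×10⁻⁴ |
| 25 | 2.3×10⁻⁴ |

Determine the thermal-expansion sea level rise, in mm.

Layer 1 at 22 °C → α = 2.1×10⁻⁴ K⁻¹
Layer 2 at 12 °C → α = 1.5×10⁻⁴ K⁻¹
Layer 3 at 2 °C → α = 0.9×10⁻⁴ K⁻¹
250 × 2.1×10⁻⁴ × 2.1 = 0.11025 m
250–530 m: 1.5×10⁻⁴ × 0.53 × 280 = 0.02226 m
530–1530 m: 0.9×10⁻⁴ × 1000 × 0.34 = 0.03060 m
Δh = 0.11025 + 0.02226 + 0.03060 = 0.16311 m ≈ 160 mm

Δh ≈ 160 mm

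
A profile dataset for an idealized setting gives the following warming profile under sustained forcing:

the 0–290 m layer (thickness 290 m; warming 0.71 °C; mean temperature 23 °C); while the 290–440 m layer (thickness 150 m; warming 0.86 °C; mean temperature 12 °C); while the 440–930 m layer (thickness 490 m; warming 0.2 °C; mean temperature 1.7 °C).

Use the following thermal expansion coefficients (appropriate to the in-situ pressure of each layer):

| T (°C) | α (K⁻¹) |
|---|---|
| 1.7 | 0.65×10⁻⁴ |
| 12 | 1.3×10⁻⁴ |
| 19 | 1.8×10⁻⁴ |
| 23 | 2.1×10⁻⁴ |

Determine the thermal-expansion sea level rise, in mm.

66.4 mm of thermosteric rise

Layer 1 at 23 °C → α = 2.1×10⁻⁴ K⁻¹
Layer 2 at 12 °C → α = 1.3×10⁻⁴ K⁻¹
Layer 3 at 1.7 °C → α = 0.65×10⁻⁴ K⁻¹
290 × 2.1×10⁻⁴ × 0.71 = 0.043239 m
290–440 m: 0.86 × 1.3×10⁻⁴ × 150 = 0.01677 m
440–930 m: 490 × 0.65×10⁻⁴ × 0.2 = 0.00637 m
Δh = 0.043239 + 0.01677 + 0.00637 = 0.066379 m ≈ 66.4 mm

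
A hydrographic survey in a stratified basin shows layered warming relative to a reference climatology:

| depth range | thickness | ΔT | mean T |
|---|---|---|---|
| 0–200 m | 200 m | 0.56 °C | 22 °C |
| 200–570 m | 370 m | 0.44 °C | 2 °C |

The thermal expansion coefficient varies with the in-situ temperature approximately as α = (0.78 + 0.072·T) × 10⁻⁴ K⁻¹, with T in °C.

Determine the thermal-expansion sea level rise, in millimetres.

Layer 1: α = (0.78 + 0.072×22)×10⁻⁴ = 2.364×10⁻⁴ K⁻¹
Layer 2: α = (0.78 + 0.072×2)×10⁻⁴ = 0.924×10⁻⁴ K⁻¹
0.56 × 2.364×10⁻⁴ × 200 = 0.0264768 m
0.924×10⁻⁴ × 370 × 0.44 = 0.01504272 m
Δh = 0.0264768 + 0.01504272 = 0.04151952 m ≈ 41.5 mm

about 41.5 mm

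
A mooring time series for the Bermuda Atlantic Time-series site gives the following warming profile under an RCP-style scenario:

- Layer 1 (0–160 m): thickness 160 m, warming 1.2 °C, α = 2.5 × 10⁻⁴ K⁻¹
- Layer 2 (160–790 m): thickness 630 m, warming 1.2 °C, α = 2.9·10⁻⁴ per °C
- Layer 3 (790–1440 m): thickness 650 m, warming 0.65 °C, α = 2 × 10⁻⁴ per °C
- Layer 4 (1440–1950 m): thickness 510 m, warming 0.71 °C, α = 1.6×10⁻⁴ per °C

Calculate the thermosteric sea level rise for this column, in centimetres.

about 41.0 cm

Layer 1: 1.2 × 2.5×10⁻⁴ × 160 = 0.04800 m
1.2 × 630 × 2.9×10⁻⁴ = 0.21924 m
790–1440 m: 0.65 × 650 × 2×10⁻⁴ = 0.08450 m
1440–1950 m: 510 × 1.6×10⁻⁴ × 0.71 = 0.057936 m
Δh = 0.04800 + 0.21924 + 0.08450 + 0.057936 = 0.409676 m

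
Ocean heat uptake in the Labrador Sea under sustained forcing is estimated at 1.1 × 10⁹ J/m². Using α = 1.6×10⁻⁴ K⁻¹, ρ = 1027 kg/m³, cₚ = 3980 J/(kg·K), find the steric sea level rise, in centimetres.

4.31 cm of thermosteric rise

Δh = αQ/(ρcₚ) = 1.6×10⁻⁴ × 1.1×10⁹ / (1027 × 3980) ≈ 0.043059 m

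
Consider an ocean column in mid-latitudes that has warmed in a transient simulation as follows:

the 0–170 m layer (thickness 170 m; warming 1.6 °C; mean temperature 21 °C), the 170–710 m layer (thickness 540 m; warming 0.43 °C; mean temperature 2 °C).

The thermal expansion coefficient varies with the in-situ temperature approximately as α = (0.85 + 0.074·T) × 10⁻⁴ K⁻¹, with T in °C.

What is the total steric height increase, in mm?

Layer 1: α = (0.85 + 0.074×21)×10⁻⁴ = 2.404×10⁻⁴ K⁻¹
Layer 2: α = (0.85 + 0.074×2)×10⁻⁴ = 0.998×10⁻⁴ K⁻¹
170 × 2.404×10⁻⁴ × 1.6 = 0.0653888 m
540 × 0.998×10⁻⁴ × 0.43 = 0.02317356 m
Δh = 0.0653888 + 0.02317356 = 0.08856236 m ≈ 88.6 mm

about 88.6 mm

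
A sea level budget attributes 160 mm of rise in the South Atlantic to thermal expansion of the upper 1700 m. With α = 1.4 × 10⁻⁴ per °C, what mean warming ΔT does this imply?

about 0.672 K

ΔT = Δh/(αH) = 0.16 / (1.4×10⁻⁴ × 1700) ≈ 0.6723 K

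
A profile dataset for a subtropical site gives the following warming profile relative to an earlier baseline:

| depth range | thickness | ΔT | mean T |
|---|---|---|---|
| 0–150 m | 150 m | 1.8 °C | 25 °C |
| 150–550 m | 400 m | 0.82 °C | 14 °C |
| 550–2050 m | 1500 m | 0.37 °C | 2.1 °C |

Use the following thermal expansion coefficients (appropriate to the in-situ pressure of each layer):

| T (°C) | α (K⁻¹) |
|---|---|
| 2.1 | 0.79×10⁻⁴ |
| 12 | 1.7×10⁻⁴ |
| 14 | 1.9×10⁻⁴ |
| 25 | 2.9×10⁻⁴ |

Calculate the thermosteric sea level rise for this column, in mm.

Layer 1 at 25 °C → α = 2.9×10⁻⁴ K⁻¹
Layer 2 at 14 °C → α = 1.9×10⁻⁴ K⁻¹
Layer 3 at 2.1 °C → α = 0.79×10⁻⁴ K⁻¹
0–150 m: 2.9×10⁻⁴ × 150 × 1.8 = 0.07830 m
1.9×10⁻⁴ × 400 × 0.82 = 0.06232 m
550–2050 m: 0.37 × 1500 × 0.79×10⁻⁴ = 0.043845 m
Δh = 0.07830 + 0.06232 + 0.043845 = 0.184465 m ≈ 184 mm

184 mm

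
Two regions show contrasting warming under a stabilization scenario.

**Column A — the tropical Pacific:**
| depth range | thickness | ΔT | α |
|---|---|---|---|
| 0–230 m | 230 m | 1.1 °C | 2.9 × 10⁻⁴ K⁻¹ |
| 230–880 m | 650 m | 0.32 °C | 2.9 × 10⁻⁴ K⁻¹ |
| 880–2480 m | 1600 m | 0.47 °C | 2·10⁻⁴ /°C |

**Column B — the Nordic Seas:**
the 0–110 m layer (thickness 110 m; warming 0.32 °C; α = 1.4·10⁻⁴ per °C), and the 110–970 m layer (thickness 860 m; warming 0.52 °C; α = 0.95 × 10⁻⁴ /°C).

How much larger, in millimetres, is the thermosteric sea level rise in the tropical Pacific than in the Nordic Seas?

A Layer 1: 2.9×10⁻⁴ × 230 × 1.1 = 0.07337 m
A Layer 2: 650 × 2.9×10⁻⁴ × 0.32 = 0.06032 m
A Layer 3: 1600 × 0.47 × 2×10⁻⁴ = 0.15040 m
A total: 0.28409 m
B Layer 1: 1.4×10⁻⁴ × 110 × 0.32 = 0.004928 m
B 110–970 m: 0.95×10⁻⁴ × 0.52 × 860 = 0.042484 m
B total: 0.047412 m
Difference: 0.28409 − 0.047412 = 0.236678 m

237 mm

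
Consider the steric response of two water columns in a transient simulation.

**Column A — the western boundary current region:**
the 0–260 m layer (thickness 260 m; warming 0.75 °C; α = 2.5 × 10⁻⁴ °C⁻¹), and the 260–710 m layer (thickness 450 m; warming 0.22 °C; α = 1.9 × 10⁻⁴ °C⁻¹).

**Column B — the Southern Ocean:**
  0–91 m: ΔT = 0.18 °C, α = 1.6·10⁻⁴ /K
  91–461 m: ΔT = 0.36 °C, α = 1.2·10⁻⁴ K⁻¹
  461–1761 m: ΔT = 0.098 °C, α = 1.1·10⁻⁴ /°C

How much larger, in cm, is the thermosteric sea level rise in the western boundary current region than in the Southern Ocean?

A 2.5×10⁻⁴ × 260 × 0.75 = 0.04875 m
A 450 × 0.22 × 1.9×10⁻⁴ = 0.01881 m
A total: 0.06756 m
B 0–91 m: 1.6×10⁻⁴ × 0.18 × 91 = 0.0026208 m
B Layer 2: 370 × 1.2×10⁻⁴ × 0.36 = 0.015984 m
B 461–1761 m: 1300 × 0.098 × 1.1×10⁻⁴ = 0.014014 m
B total: 0.0326188 m
Difference: 0.06756 − 0.0326188 = 0.0349412 m

3.5 cm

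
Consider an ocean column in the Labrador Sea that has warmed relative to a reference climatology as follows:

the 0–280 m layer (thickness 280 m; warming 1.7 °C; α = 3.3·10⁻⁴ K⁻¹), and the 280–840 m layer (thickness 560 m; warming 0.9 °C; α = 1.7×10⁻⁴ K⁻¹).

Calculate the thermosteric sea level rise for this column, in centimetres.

Δh = 24.3 cm

0–280 m: 1.7 × 280 × 3.3×10⁻⁴ = 0.15708 m
Layer 2: 0.9 × 1.7×10⁻⁴ × 560 = 0.08568 m
Δh = 0.15708 + 0.08568 = 0.24276 m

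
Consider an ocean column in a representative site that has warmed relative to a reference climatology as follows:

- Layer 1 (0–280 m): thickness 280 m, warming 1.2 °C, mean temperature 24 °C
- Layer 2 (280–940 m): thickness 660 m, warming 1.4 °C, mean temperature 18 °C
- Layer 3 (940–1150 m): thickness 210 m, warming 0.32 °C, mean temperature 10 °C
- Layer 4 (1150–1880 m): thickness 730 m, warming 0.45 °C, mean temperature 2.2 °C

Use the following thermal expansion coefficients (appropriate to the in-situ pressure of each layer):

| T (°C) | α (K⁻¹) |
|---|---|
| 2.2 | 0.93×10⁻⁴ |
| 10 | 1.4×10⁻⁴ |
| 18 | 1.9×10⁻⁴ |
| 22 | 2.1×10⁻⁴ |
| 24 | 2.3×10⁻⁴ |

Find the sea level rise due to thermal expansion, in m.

0.29 m

Layer 1 at 24 °C → α = 2.3×10⁻⁴ K⁻¹
Layer 2 at 18 °C → α = 1.9×10⁻⁴ K⁻¹
Layer 3 at 10 °C → α = 1.4×10⁻⁴ K⁻¹
Layer 4 at 2.2 °C → α = 0.93×10⁻⁴ K⁻¹
280 × 2.3×10⁻⁴ × 1.2 = 0.07728 m
1.4 × 1.9×10⁻⁴ × 660 = 0.17556 m
1.4×10⁻⁴ × 0.32 × 210 = 0.009408 m
Layer 4: 0.45 × 730 × 0.93×10⁻⁴ = 0.0305505 m
Δh = 0.07728 + 0.17556 + 0.009408 + 0.0305505 = 0.2927985 m ≈ 0.29 m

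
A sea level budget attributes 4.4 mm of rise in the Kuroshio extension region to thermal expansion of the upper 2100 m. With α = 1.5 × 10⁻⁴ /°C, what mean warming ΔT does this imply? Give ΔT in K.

0.0140 K

ΔT = Δh/(αH) = 0.0044 / (1.5×10⁻⁴ × 2100) ≈ 0.01397 K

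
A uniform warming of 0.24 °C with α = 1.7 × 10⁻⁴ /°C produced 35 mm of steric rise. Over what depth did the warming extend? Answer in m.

H = Δh/(αΔT) = 0.035 / (1.7×10⁻⁴ × 0.24) ≈ 857.8 m

860 m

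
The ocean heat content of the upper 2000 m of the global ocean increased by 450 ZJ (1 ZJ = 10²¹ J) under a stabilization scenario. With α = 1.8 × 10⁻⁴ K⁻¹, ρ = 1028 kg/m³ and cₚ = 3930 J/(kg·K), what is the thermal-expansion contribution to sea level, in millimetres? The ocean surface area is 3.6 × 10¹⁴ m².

Per unit area: Q = 450×10²¹ / (3.6×10¹⁴) = 1.25×10⁹ J/m²
Δh = αQ/(ρcₚ) = 1.8×10⁻⁴ × 1.25×10⁹ / (1028 × 3930) ≈ 0.055693 m

Δh = 56 mm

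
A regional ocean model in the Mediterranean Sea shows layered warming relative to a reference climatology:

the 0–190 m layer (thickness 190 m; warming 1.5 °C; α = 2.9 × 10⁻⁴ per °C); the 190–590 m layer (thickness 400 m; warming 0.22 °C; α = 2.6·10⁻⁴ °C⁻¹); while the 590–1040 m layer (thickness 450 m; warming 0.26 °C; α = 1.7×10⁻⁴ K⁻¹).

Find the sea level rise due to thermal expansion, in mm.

0–190 m: 2.9×10⁻⁴ × 190 × 1.5 = 0.08265 m
Layer 2: 0.22 × 400 × 2.6×10⁻⁴ = 0.02288 m
590–1040 m: 0.26 × 450 × 1.7×10⁻⁴ = 0.01989 m
Δh = 0.08265 + 0.02288 + 0.01989 = 0.12542 m

about 130 mm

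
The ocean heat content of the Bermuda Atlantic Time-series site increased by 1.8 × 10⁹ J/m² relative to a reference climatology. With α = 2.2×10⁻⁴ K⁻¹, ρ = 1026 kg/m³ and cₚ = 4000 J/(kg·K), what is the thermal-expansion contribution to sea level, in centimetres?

Δh = αQ/(ρcₚ) = 2.2×10⁻⁴ × 1.8×10⁹ / (1026 × 4000) ≈ 0.096491 m

about 9.6 cm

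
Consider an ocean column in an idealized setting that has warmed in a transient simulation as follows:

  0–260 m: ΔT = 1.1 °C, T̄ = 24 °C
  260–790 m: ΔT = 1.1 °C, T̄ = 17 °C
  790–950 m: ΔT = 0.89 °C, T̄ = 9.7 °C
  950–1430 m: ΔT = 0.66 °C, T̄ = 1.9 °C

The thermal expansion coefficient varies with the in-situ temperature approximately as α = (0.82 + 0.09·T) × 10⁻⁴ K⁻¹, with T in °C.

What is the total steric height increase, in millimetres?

280 mm of thermosteric rise

Layer 1: α = (0.82 + 0.09×24)×10⁻⁴ = 2.98×10⁻⁴ K⁻¹
Layer 2: α = (0.82 + 0.09×17)×10⁻⁴ = 2.35×10⁻⁴ K⁻¹
Layer 3: α = (0.82 + 0.09×9.7)×10⁻⁴ = 1.693×10⁻⁴ K⁻¹
Layer 4: α = (0.82 + 0.09×1.9)×10⁻⁴ = 0.991×10⁻⁴ K⁻¹
Layer 1: 260 × 2.98×10⁻⁴ × 1.1 = 0.085228 m
1.1 × 530 × 2.35×10⁻⁴ = 0.137005 m
160 × 0.89 × 1.693×10⁻⁴ = 0.02410832 m
480 × 0.66 × 0.991×10⁻⁴ = 0.03139488 m
Δh = 0.085228 + 0.137005 + 0.02410832 + 0.03139488 = 0.2777362 m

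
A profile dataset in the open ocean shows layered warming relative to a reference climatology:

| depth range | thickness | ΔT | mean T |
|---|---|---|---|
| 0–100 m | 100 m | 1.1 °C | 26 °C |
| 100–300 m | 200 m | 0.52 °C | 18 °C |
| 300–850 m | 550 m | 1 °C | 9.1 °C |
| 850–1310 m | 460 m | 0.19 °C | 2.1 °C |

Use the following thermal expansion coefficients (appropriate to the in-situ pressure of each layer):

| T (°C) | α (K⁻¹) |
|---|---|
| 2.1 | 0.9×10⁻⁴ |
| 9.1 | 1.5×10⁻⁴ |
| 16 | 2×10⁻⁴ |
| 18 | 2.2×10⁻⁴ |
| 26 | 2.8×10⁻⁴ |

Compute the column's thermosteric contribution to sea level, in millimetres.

140 mm of thermosteric rise

Layer 1 at 26 °C → α = 2.8×10⁻⁴ K⁻¹
Layer 2 at 18 °C → α = 2.2×10⁻⁴ K⁻¹
Layer 3 at 9.1 °C → α = 1.5×10⁻⁴ K⁻¹
Layer 4 at 2.1 °C → α = 0.9×10⁻⁴ K⁻¹
0–100 m: 1.1 × 100 × 2.8×10⁻⁴ = 0.03080 m
0.52 × 200 × 2.2×10⁻⁴ = 0.02288 m
Layer 3: 550 × 1.5×10⁻⁴ × 1 = 0.08250 m
0.19 × 0.9×10⁻⁴ × 460 = 0.007866 m
Δh = 0.03080 + 0.02288 + 0.08250 + 0.007866 = 0.144046 m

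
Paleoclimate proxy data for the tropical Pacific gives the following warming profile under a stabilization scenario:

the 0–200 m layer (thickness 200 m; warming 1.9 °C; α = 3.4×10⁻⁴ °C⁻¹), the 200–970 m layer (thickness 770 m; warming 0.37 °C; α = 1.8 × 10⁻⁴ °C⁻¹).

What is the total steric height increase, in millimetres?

Layer 1: 1.9 × 200 × 3.4×10⁻⁴ = 0.12920 m
200–970 m: 770 × 1.8×10⁻⁴ × 0.37 = 0.051282 m
Δh = 0.12920 + 0.051282 = 0.180482 m

180 mm of thermosteric rise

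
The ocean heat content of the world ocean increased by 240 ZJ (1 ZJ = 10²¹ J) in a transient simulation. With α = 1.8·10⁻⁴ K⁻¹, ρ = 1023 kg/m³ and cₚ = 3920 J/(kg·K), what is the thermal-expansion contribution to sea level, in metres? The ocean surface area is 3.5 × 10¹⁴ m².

Δh ≈ 0.0308 m

Per unit area: Q = 240×10²¹ / (3.5×10¹⁴) ≈ 6.857×10⁸ J/m²
Δh = αQ/(ρcₚ) = 1.8×10⁻⁴ × 6.857×10⁸ / (1023 × 3920) ≈ 0.030778 m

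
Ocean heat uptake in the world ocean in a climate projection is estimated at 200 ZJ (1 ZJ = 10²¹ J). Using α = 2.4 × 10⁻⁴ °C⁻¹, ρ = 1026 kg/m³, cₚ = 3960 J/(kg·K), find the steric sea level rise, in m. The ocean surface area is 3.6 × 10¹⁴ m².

about 0.0328 m

Per unit area: Q = 200×10²¹ / (3.6×10¹⁴) ≈ 5.556×10⁸ J/m²
Δh = αQ/(ρcₚ) = 2.4×10⁻⁴ × 5.556×10⁸ / (1026 × 3960) ≈ 0.032819 m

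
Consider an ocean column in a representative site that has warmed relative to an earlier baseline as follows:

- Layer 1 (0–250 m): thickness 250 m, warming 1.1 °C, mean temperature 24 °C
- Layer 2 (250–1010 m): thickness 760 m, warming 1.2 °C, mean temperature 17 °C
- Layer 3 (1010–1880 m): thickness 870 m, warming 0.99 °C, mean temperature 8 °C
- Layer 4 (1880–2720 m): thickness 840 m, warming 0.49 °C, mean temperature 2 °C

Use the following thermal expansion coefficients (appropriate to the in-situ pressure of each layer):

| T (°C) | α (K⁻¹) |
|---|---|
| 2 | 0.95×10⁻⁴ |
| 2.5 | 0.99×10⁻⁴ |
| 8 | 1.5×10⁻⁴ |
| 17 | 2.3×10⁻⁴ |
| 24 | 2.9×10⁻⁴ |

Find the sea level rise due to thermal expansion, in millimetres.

Δh ≈ 460 mm

Layer 1 at 24 °C → α = 2.9×10⁻⁴ K⁻¹
Layer 2 at 17 °C → α = 2.3×10⁻⁴ K⁻¹
Layer 3 at 8 °C → α = 1.5×10⁻⁴ K⁻¹
Layer 4 at 2 °C → α = 0.95×10⁻⁴ K⁻¹
Layer 1: 250 × 2.9×10⁻⁴ × 1.1 = 0.07975 m
250–1010 m: 1.2 × 760 × 2.3×10⁻⁴ = 0.20976 m
Layer 3: 1.5×10⁻⁴ × 0.99 × 870 = 0.129195 m
1880–2720 m: 0.95×10⁻⁴ × 840 × 0.49 = 0.039102 m
Δh = 0.07975 + 0.20976 + 0.129195 + 0.039102 = 0.457807 m ≈ 460 mm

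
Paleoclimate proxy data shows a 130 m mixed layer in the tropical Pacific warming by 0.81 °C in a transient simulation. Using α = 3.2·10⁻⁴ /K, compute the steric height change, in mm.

33.7 mm

Δh = αΔT·H = 3.2×10⁻⁴ × 0.81 × 130 = 0.033696 m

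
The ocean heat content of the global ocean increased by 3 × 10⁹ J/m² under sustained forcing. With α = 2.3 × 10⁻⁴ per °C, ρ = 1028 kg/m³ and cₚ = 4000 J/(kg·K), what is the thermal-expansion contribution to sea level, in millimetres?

168 mm of thermosteric rise

Δh = αQ/(ρcₚ) = 2.3×10⁻⁴ × 3×10⁹ / (1028 × 4000) ≈ 0.16780 m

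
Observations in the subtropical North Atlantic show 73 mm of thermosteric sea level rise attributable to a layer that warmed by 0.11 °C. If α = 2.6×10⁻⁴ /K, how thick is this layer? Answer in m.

H = Δh/(αΔT) = 0.073 / (2.6×10⁻⁴ × 0.11) ≈ 2552 m

about 2550 m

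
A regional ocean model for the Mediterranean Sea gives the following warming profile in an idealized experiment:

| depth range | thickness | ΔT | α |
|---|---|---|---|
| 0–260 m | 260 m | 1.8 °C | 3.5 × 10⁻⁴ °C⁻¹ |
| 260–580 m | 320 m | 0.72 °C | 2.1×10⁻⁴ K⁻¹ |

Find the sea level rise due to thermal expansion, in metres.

0–260 m: 260 × 3.5×10⁻⁴ × 1.8 = 0.16380 m
260–580 m: 0.72 × 2.1×10⁻⁴ × 320 = 0.048384 m
Δh = 0.16380 + 0.048384 = 0.212184 m

Δh = 0.212 m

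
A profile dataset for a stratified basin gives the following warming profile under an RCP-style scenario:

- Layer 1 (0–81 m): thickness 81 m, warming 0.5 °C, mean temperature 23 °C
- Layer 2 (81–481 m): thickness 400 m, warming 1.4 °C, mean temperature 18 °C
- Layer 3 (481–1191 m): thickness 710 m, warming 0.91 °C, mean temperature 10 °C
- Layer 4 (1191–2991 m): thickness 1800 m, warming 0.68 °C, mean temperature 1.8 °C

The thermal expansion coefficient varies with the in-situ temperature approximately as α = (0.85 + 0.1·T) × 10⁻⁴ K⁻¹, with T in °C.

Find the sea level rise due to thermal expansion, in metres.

0.407 m of thermosteric rise

Layer 1: α = (0.85 + 0.1×23)×10⁻⁴ = 3.15×10⁻⁴ K⁻¹
Layer 2: α = (0.85 + 0.1×18)×10⁻⁴ = 2.65×10⁻⁴ K⁻¹
Layer 3: α = (0.85 + 0.1×10)×10⁻⁴ = 1.85×10⁻⁴ K⁻¹
Layer 4: α = (0.85 + 0.1×1.8)×10⁻⁴ = 1.03×10⁻⁴ K⁻¹
0.5 × 3.15×10⁻⁴ × 81 = 0.0127575 m
1.4 × 2.65×10⁻⁴ × 400 = 0.14840 m
Layer 3: 710 × 1.85×10⁻⁴ × 0.91 = 0.1195285 m
Layer 4: 1800 × 0.68 × 1.03×10⁻⁴ = 0.126072 m
Δh = 0.0127575 + 0.14840 + 0.1195285 + 0.126072 = 0.406758 m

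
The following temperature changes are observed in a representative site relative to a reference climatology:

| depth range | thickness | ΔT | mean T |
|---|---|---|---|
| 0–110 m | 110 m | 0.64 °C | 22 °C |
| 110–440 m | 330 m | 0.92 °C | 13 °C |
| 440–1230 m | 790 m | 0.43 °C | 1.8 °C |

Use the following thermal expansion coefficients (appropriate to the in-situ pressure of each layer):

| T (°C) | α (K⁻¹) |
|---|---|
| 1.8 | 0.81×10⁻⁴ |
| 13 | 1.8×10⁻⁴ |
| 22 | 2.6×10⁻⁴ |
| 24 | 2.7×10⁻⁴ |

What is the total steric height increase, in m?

about 0.10 m

Layer 1 at 22 °C → α = 2.6×10⁻⁴ K⁻¹
Layer 2 at 13 °C → α = 1.8×10⁻⁴ K⁻¹
Layer 3 at 1.8 °C → α = 0.81×10⁻⁴ K⁻¹
0.64 × 2.6×10⁻⁴ × 110 = 0.018304 m
110–440 m: 0.92 × 330 × 1.8×10⁻⁴ = 0.054648 m
440–1230 m: 790 × 0.81×10⁻⁴ × 0.43 = 0.0275157 m
Δh = 0.018304 + 0.054648 + 0.0275157 = 0.1004677 m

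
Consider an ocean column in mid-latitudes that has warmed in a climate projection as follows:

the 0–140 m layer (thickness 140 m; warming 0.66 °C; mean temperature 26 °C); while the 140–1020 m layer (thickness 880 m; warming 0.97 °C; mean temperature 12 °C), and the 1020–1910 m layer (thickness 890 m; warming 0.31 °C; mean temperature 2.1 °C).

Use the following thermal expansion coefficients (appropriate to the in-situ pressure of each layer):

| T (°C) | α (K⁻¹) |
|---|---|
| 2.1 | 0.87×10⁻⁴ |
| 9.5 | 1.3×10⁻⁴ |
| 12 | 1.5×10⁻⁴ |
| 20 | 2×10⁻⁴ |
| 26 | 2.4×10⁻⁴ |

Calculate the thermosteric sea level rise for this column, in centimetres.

17 cm

Layer 1 at 26 °C → α = 2.4×10⁻⁴ K⁻¹
Layer 2 at 12 °C → α = 1.5×10⁻⁴ K⁻¹
Layer 3 at 2.1 °C → α = 0.87×10⁻⁴ K⁻¹
0–140 m: 0.66 × 2.4×10⁻⁴ × 140 = 0.022176 m
140–1020 m: 1.5×10⁻⁴ × 0.97 × 880 = 0.12804 m
0.87×10⁻⁴ × 0.31 × 890 = 0.0240033 m
Δh = 0.022176 + 0.12804 + 0.0240033 = 0.1742193 m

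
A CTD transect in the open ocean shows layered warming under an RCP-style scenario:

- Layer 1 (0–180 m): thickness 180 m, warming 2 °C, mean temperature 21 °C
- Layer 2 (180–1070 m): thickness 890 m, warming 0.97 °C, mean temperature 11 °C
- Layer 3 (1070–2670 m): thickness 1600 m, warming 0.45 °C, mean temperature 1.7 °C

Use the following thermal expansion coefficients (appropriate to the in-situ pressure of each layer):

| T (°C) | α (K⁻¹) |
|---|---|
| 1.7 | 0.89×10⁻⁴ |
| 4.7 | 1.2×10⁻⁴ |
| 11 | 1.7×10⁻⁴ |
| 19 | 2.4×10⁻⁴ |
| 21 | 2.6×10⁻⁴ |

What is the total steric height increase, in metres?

0.304 m

Layer 1 at 21 °C → α = 2.6×10⁻⁴ K⁻¹
Layer 2 at 11 °C → α = 1.7×10⁻⁴ K⁻¹
Layer 3 at 1.7 °C → α = 0.89×10⁻⁴ K⁻¹
2.6×10⁻⁴ × 180 × 2 = 0.09360 m
890 × 0.97 × 1.7×10⁻⁴ = 0.146761 m
0.89×10⁻⁴ × 0.45 × 1600 = 0.06408 m
Δh = 0.09360 + 0.146761 + 0.06408 = 0.304441 m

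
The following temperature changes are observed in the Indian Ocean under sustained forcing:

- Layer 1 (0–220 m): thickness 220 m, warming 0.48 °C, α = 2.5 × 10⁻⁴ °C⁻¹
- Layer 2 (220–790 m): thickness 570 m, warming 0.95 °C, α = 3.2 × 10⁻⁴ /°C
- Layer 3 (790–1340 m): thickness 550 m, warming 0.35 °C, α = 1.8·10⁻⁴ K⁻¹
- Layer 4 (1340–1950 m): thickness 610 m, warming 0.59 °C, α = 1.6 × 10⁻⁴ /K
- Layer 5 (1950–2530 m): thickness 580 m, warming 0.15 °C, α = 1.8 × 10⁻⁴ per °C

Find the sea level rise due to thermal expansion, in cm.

0–220 m: 0.48 × 220 × 2.5×10⁻⁴ = 0.02640 m
Layer 2: 3.2×10⁻⁴ × 0.95 × 570 = 0.17328 m
1.8×10⁻⁴ × 550 × 0.35 = 0.03465 m
0.59 × 610 × 1.6×10⁻⁴ = 0.057584 m
Layer 5: 580 × 1.8×10⁻⁴ × 0.15 = 0.01566 m
Δh = 0.02640 + 0.17328 + 0.03465 + 0.057584 + 0.01566 = 0.307574 m

Δh = 30.8 cm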